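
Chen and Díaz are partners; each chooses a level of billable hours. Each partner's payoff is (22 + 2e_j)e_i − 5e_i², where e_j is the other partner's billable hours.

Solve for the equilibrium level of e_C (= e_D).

2.75

Chen's payoff is (22 + 2e_D)e_C − 5e_C².
∂π/∂e_C = 22 + 2e_D − 10e_C = 0, so e_C = 2.2 + 0.2e_D.
Setting e_C = e_D in the reaction function: e_C = 2.2 + 0.2e_C, so e_C = 2.2 / 0.8 = 2.75.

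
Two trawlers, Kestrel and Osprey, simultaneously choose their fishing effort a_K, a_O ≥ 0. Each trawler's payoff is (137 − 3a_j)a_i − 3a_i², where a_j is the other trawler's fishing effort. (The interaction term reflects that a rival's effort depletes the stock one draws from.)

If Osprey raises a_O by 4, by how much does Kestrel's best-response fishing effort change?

Kestrel's payoff is (137 − 3a_O)a_K − 3a_K².
∂π/∂a_K = 137 − 3a_O − 6a_K = 0, so a_K = 137/6 − 0.5a_O.
The reaction-function slope is −0.5, so a 4-unit rise in a_O moves a_K by −0.5 × 4 = −2. Kestrel's best response falls — the actions are strategic substitutes.

-2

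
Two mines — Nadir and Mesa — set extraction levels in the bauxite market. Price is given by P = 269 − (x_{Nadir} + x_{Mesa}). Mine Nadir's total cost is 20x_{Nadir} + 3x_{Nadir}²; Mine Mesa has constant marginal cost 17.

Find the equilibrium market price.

Mine Nadir's profit: π = x_{Nadir}(269 − (x_{Nadir} + x_{Mesa})) − 20x_{Nadir} − 3x_{Nadir}².
∂π/∂x_{Nadir} = 249 − 8x_{Nadir} − x_{Mesa} = 0, so x_{Nadir} = 31.125 − 0.125x_{Mesa}.
For Mesa: ∂π/∂x_{Mesa} = 252 − 2x_{Mesa} − x_{Nadir} = 0 ⇒ x_{Mesa} = 126 − 0.5x_{Nadir}.
Solving the two reaction functions simultaneously: (1 − (−0.125)(−0.5))x_{Nadir} = 31.125 − 0.125·126, so 0.9375x_{Nadir} = 15.375 and x_{Nadir} = 16.4.
Then x_{Mesa} = 126 − 0.5·16.4 = 117.8.
Equilibrium price: P = 269 − 134.2 = 134.8.

134.8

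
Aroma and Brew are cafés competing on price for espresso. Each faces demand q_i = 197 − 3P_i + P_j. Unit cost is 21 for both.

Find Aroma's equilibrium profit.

Aroma's profit: π = (P_{Aroma} − 21)(197 − 3P_{Aroma} + P_{Brew}).
∂π/∂P_{Aroma} = 260 − 6P_{Aroma} + P_{Brew} = 0 ⇒ P_{Aroma} = 130/3 + (1/6)P_{Brew}.
Setting P_{Aroma} = P_{Brew} in the reaction function: P_{Aroma} = 130/3 + (1/6)P_{Aroma}, so P_{Aroma} = (130/3) / (5/6) = 52.
q_{Aroma} = 197 − 3·52 + 52 = 93.
Profit = (52 − 21)·93 = 2883.

2883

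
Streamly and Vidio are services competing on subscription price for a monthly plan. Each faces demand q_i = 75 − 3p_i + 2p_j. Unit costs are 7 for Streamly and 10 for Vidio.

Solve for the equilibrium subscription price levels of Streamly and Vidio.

Streamly's profit: π = (p_{Streamly} − 7)(75 − 3p_{Streamly} + 2p_{Vidio}).
∂π/∂p_{Streamly} = 96 − 6p_{Streamly} + 2p_{Vidio} = 0 ⇒ p_{Streamly} = 16 + (1/3)p_{Vidio}.
Similarly p_{Vidio} = 17.5 + (1/3)p_{Streamly}.
Plugging p_{Vidio} into Streamly's best response: p_{Streamly} = 16 + (1/3)(17.5 + (1/3)p_{Streamly}) ⇒ (8/9)p_{Streamly} = 131/6, so p_{Streamly} = 24.5625.
Then p_{Vidio} = 17.5 + (1/3)·24.5625 = 25.6875.

24.5625, 25.6875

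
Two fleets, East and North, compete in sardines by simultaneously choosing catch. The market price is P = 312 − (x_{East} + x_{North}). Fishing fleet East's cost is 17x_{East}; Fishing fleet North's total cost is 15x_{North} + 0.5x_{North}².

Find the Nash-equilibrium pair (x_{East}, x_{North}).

Fishing fleet East's profit: π = x_{East}(312 − (x_{East} + x_{North})) − 17x_{East}.
∂π/∂x_{East} = 295 − 2x_{East} − x_{North} = 0, so x_{East} = 147.5 − 0.5x_{North}.
For North: ∂π/∂x_{North} = 297 − 3x_{North} − x_{East} = 0 ⇒ x_{North} = 99 − (1/3)x_{East}.
Plugging x_{North} into East's best response: x_{East} = 147.5 − 0.5(99 − (1/3)x_{East}) ⇒ (5/6)x_{East} = 98, so x_{East} = 117.6.
Then x_{North} = 99 − (1/3)·117.6 = 59.8.

117.6, 59.8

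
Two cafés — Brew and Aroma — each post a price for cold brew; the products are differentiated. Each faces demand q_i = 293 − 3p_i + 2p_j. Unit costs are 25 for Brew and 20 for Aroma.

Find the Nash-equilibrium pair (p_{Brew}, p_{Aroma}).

91.0625, 89.1875

Brew's profit: π = (p_{Brew} − 25)(293 − 3p_{Brew} + 2p_{Aroma}).
∂π/∂p_{Brew} = 368 − 6p_{Brew} + 2p_{Aroma} = 0 ⇒ p_{Brew} = 184/3 + (1/3)p_{Aroma}.
Similarly p_{Aroma} = 353/6 + (1/3)p_{Brew}.
Solving the two reaction functions simultaneously: (1 − (1/3)(1/3))p_{Brew} = 184/3 + (1/3)·(353/6), so (8/9)p_{Brew} = 1457/18 and p_{Brew} = 91.0625.
Then p_{Aroma} = 353/6 + (1/3)·91.0625 = 89.1875.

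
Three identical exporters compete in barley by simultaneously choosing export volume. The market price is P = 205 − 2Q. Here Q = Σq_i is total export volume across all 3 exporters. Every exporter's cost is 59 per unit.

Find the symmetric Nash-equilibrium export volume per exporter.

A representative exporter's profit is π_i = q_i(205 − 2Q) − 59q_i, with Q = q_i + Σ_{j≠i} q_j.
First-order condition: 146 − 4q_i − 2Σ_{j≠i} q_j = 0.
With identical exporters, set every q_j = q: then 146 − 4q − 4q = 0, i.e. q = 146/8 = 18.25.

18.25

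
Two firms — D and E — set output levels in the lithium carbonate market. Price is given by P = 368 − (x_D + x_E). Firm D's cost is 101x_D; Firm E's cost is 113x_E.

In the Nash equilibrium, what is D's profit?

8649

Firm D's profit: π = x_D(368 − (x_D + x_E)) − 101x_D.
∂π/∂x_D = 267 − 2x_D − x_E = 0, so x_D = 133.5 − 0.5x_E.
By the same steps for E: x_E = 127.5 − 0.5x_D.
Substituting the second reaction function into the first: x_D = 133.5 − 0.5(127.5 − 0.5x_D), which gives 0.75x_D = 69.75 ⇒ x_D = 93.
Then x_E = 127.5 − 0.5·93 = 81.
Price P = 368 − 174 = 194.
D's profit: (194 − 101)·93 = 8649.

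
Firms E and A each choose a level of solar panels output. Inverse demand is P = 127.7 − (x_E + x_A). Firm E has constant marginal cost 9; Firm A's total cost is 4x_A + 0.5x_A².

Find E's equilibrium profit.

2160.3904

Firm E's profit: π = x_E(127.7 − (x_E + x_A)) − 9x_E.
∂π/∂x_E = 118.7 − 2x_E − x_A = 0, so x_E = 59.35 − 0.5x_A.
For A: ∂π/∂x_A = 123.7 − 3x_A − x_E = 0 ⇒ x_A = 1237/30 − (1/3)x_E.
Solving the two reaction functions simultaneously: (1 − (−0.5)(−1/3))x_E = 59.35 − 0.5·(1237/30), so (5/6)x_E = 581/15 and x_E = 46.48.
Then x_A = 1237/30 − (1/3)·46.48 = 25.74.
Price P = 127.7 − 72.22 = 55.48.
E's profit: (55.48 − 9)·46.48 = 2160.3904.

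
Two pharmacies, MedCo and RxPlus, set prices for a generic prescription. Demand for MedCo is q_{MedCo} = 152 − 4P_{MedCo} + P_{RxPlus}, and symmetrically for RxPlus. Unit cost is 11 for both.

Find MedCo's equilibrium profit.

MedCo's profit: π = (P_{MedCo} − 11)(152 − 4P_{MedCo} + P_{RxPlus}).
∂π/∂P_{MedCo} = 196 − 8P_{MedCo} + P_{RxPlus} = 0 ⇒ P_{MedCo} = 24.5 + 0.125P_{RxPlus}.
The game is symmetric, so in equilibrium P_{RxPlus} = P_{MedCo}: the reaction function gives 0.875P_{MedCo} = 24.5, hence P_{MedCo} = 28.
q_{MedCo} = 152 − 4·28 + 28 = 68.
Profit = (28 − 11)·68 = 1156.

1156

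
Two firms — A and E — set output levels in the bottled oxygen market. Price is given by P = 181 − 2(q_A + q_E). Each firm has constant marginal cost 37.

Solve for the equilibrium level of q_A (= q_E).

24

Firm A's profit: π = q_A(181 − 2(q_A + q_E)) − 37q_A.
∂π/∂q_A = 144 − 4q_A − 2q_E = 0, so q_A = 36 − 0.5q_E.
Setting q_A = q_E in the reaction function: q_A = 36 − 0.5q_A, so q_A = 36 / 1.5 = 24.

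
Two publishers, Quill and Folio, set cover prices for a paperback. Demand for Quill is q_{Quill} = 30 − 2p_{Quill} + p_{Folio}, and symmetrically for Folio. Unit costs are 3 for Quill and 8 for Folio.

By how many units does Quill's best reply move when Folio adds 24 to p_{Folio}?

6

Quill's profit: π = (p_{Quill} − 3)(30 − 2p_{Quill} + p_{Folio}).
∂π/∂p_{Quill} = 36 − 4p_{Quill} + p_{Folio} = 0 ⇒ p_{Quill} = 9 + 0.25p_{Folio}.
The reaction-function slope is 0.25, so a 24-unit rise in p_{Folio} moves p_{Quill} by 0.25 × 24 = 6. Quill's best response rises — the actions are strategic complements.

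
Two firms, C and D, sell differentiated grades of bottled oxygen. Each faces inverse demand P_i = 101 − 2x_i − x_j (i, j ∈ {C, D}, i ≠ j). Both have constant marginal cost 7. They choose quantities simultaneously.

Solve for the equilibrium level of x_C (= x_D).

18.8

Firm C's profit: π = x_C(101 − 2x_C − x_D) − 7x_C.
∂π/∂x_C = 94 − 4x_C − x_D = 0 ⇒ x_C = 23.5 − 0.25x_D.
By symmetry x_D = x_C; substituting into the reaction function, 1.25x_C = 23.5 and x_C = 18.8.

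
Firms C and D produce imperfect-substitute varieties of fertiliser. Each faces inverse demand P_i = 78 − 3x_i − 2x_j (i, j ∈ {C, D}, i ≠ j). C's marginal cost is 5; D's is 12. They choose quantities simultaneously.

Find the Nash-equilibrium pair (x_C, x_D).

Firm C's profit: π = x_C(78 − 3x_C − 2x_D) − 5x_C.
∂π/∂x_C = 73 − 6x_C − 2x_D = 0 ⇒ x_C = 73/6 − (1/3)x_D.
Similarly x_D = 11 − (1/3)x_C.
Plugging x_D into C's best response: x_C = 73/6 − (1/3)(11 − (1/3)x_C) ⇒ (8/9)x_C = 8.5, so x_C = 9.5625.
Then x_D = 11 − (1/3)·9.5625 = 7.8125.

9.5625, 7.8125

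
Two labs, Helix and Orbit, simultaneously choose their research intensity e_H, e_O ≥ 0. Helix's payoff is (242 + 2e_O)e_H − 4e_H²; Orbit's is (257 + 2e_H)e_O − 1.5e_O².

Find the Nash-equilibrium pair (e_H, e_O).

Expanding Helix's payoff: 242e_H + 2e_Oe_H − 4e_H².
∂π/∂e_H = 242 + 2e_O − 8e_H = 0, so e_H = 30.25 + 0.25e_O.
Likewise for Orbit: e_O = 257/3 + (2/3)e_H.
Solving the two reaction functions simultaneously: (1 − (0.25)(2/3))e_H = 30.25 + 0.25·(257/3), so (5/6)e_H = 155/3 and e_H = 62.
Then e_O = 257/3 + (2/3)·62 = 127.

62, 127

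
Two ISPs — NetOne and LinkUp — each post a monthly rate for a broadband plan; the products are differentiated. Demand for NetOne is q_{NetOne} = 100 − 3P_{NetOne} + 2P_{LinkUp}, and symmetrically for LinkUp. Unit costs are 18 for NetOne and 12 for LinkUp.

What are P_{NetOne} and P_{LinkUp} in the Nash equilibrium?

NetOne's profit: π = (P_{NetOne} − 18)(100 − 3P_{NetOne} + 2P_{LinkUp}).
∂π/∂P_{NetOne} = 154 − 6P_{NetOne} + 2P_{LinkUp} = 0 ⇒ P_{NetOne} = 77/3 + (1/3)P_{LinkUp}.
Similarly P_{LinkUp} = 68/3 + (1/3)P_{NetOne}.
Substituting the second reaction function into the first: P_{NetOne} = 77/3 + (1/3)(68/3 + (1/3)P_{NetOne}), which gives (8/9)P_{NetOne} = 299/9 ⇒ P_{NetOne} = 37.375.
Then P_{LinkUp} = 68/3 + (1/3)·37.375 = 35.125.

37.375, 35.125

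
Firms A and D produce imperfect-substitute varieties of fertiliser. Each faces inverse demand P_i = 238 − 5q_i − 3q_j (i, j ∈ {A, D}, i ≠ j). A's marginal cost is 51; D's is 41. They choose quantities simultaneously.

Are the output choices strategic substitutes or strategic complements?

strategic substitutes

Firm A's profit: π = q_A(238 − 5q_A − 3q_D) − 51q_A.
∂π/∂q_A = 187 − 10q_A − 3q_D = 0 ⇒ q_A = 18.7 − 0.3q_D.
The best-response slope dq_A/dq_D = −0.3 < 0: the reaction function is downward-sloping, so the choices are strategic substitutes.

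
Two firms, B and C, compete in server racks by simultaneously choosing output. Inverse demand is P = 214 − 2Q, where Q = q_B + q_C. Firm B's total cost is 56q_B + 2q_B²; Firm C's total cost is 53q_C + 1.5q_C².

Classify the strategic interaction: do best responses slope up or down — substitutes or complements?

Firm B's profit: π = q_B(214 − 2(q_B + q_C)) − 56q_B − 2q_B².
∂π/∂q_B = 158 − 8q_B − 2q_C = 0, so q_B = 19.75 − 0.25q_C.
The best-response slope dq_B/dq_C = −0.25 < 0: the reaction function is downward-sloping, so the choices are strategic substitutes.

strategic substitutes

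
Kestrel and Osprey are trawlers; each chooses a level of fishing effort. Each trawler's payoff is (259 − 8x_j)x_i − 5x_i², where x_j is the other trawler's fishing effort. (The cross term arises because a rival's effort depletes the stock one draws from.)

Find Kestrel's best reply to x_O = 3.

23.5

Kestrel's payoff is (259 − 8x_O)x_K − 5x_K².
∂π/∂x_K = 259 − 8x_O − 10x_K = 0, so x_K = 25.9 − 0.8x_O.
At x_O = 3: x_K = 25.9 − 0.8·3 = 23.5.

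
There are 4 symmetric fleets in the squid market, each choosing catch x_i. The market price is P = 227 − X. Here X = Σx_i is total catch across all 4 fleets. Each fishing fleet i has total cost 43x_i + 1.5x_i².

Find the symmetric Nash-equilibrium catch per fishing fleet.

23

A representative fishing fleet's profit is π_i = x_i(227 − X) − 43x_i − 1.5x_i², with X = x_i + Σ_{j≠i} x_j.
First-order condition: 184 − 5x_i − Σ_{j≠i} x_j = 0.
With identical fishing fleets, set every x_j = x: then 184 − 5x − 3x = 0, i.e. x = 184/8 = 23.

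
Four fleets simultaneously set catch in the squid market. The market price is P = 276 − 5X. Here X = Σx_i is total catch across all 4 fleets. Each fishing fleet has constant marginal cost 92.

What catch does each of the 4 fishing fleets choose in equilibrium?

A representative fishing fleet's profit is π_i = x_i(276 − 5X) − 92x_i, with X = x_i + Σ_{j≠i} x_j.
First-order condition: 184 − 10x_i − 5Σ_{j≠i} x_j = 0.
In a symmetric equilibrium every fishing fleet chooses the same x, so Σ_{j≠i} x_j = 3x. The condition becomes 184 − 25x = 0, giving x = 184/25 = 7.36.

7.36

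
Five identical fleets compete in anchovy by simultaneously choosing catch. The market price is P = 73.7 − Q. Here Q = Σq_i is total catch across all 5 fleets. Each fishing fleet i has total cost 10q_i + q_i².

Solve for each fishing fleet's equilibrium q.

7.9625

A representative fishing fleet's profit is π_i = q_i(73.7 − Q) − 10q_i − q_i², with Q = q_i + Σ_{j≠i} q_j.
First-order condition: 63.7 − 4q_i − Σ_{j≠i} q_j = 0.
Imposing symmetry (q_j = q for all j) turns Σ_{j≠i} q_j into 4q, so 63.7 = 8q and q = 7.9625.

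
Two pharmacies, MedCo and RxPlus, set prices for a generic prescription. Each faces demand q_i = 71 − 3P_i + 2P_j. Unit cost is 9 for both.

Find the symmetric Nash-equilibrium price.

MedCo's profit: π = (P_{MedCo} − 9)(71 − 3P_{MedCo} + 2P_{RxPlus}).
∂π/∂P_{MedCo} = 98 − 6P_{MedCo} + 2P_{RxPlus} = 0 ⇒ P_{MedCo} = 49/3 + (1/3)P_{RxPlus}.
The game is symmetric, so in equilibrium P_{RxPlus} = P_{MedCo}: the reaction function gives (2/3)P_{MedCo} = 49/3, hence P_{MedCo} = 24.5.

24.5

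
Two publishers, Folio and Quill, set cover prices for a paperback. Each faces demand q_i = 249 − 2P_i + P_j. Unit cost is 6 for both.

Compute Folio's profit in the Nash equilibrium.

Folio's profit: π = (P_{Folio} − 6)(249 − 2P_{Folio} + P_{Quill}).
∂π/∂P_{Folio} = 261 − 4P_{Folio} + P_{Quill} = 0 ⇒ P_{Folio} = 65.25 + 0.25P_{Quill}.
The game is symmetric, so in equilibrium P_{Quill} = P_{Folio}: the reaction function gives 0.75P_{Folio} = 65.25, hence P_{Folio} = 87.
q_{Folio} = 249 − 2·87 + 87 = 162.
Profit = (87 − 6)·162 = 13122.

13122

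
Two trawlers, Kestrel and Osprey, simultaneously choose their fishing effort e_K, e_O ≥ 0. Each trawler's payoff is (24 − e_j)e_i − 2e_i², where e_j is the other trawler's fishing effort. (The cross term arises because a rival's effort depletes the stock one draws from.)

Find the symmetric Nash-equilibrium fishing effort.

4.8

Kestrel's payoff is (24 − e_O)e_K − 2e_K².
∂π/∂e_K = 24 − e_O − 4e_K = 0, so e_K = 6 − 0.25e_O.
By symmetry e_O = e_K; substituting into the reaction function, 1.25e_K = 6 and e_K = 4.8.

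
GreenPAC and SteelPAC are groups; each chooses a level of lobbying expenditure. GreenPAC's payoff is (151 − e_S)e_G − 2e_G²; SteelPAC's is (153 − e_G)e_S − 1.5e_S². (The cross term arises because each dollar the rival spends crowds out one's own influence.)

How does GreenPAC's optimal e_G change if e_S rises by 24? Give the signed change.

-6

Expanding GreenPAC's payoff: 151e_G − e_Se_G − 2e_G².
∂π/∂e_G = 151 − e_S − 4e_G = 0, so e_G = 37.75 − 0.25e_S.
The reaction-function slope is −0.25, so a 24-unit rise in e_S moves e_G by −0.25 × 24 = −6. GreenPAC's best response falls — the actions are strategic substitutes.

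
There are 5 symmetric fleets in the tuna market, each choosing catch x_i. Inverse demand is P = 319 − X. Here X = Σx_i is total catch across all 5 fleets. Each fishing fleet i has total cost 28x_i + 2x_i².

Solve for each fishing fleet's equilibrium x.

29.1

A representative fishing fleet's profit is π_i = x_i(319 − X) − 28x_i − 2x_i², with X = x_i + Σ_{j≠i} x_j.
First-order condition: 291 − 6x_i − Σ_{j≠i} x_j = 0.
Imposing symmetry (x_j = x for all j) turns Σ_{j≠i} x_j into 4x, so 291 = 10x and x = 29.1.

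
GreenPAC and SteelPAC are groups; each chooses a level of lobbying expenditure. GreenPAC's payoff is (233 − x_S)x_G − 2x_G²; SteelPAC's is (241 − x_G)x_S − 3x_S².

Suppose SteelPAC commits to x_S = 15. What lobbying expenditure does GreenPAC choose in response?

54.5

Expanding GreenPAC's payoff: 233x_G − x_Sx_G − 2x_G².
∂π/∂x_G = 233 − x_S − 4x_G = 0, so x_G = 58.25 − 0.25x_S.
At x_S = 15: x_G = 58.25 − 0.25·15 = 54.5.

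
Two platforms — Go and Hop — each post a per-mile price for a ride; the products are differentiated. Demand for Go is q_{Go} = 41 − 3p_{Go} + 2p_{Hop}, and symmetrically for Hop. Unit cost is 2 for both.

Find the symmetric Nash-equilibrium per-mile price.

Go's profit: π = (p_{Go} − 2)(41 − 3p_{Go} + 2p_{Hop}).
∂π/∂p_{Go} = 47 − 6p_{Go} + 2p_{Hop} = 0 ⇒ p_{Go} = 47/6 + (1/3)p_{Hop}.
By symmetry p_{Hop} = p_{Go}; substituting into the reaction function, (2/3)p_{Go} = 47/6 and p_{Go} = 11.75.

11.75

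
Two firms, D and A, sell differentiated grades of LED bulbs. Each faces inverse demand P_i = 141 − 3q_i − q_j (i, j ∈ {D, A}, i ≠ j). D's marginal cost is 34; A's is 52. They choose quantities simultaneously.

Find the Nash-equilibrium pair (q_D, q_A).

15.8, 12.2

Firm D's profit: π = q_D(141 − 3q_D − q_A) − 34q_D.
∂π/∂q_D = 107 − 6q_D − q_A = 0 ⇒ q_D = 107/6 − (1/6)q_A.
Similarly q_A = 89/6 − (1/6)q_D.
Plugging q_A into D's best response: q_D = 107/6 − (1/6)(89/6 − (1/6)q_D) ⇒ (35/36)q_D = 553/36, so q_D = 15.8.
Then q_A = 89/6 − (1/6)·15.8 = 12.2.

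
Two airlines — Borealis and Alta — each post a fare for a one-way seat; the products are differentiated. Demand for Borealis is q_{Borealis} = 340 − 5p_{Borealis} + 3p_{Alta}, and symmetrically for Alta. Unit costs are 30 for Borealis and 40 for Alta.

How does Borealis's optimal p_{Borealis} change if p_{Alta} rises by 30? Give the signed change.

Borealis's profit: π = (p_{Borealis} − 30)(340 − 5p_{Borealis} + 3p_{Alta}).
∂π/∂p_{Borealis} = 490 − 10p_{Borealis} + 3p_{Alta} = 0 ⇒ p_{Borealis} = 49 + 0.3p_{Alta}.
The reaction-function slope is 0.3, so a 30-unit rise in p_{Alta} moves p_{Borealis} by 0.3 × 30 = 9. Borealis's best response rises — the actions are strategic complements.

9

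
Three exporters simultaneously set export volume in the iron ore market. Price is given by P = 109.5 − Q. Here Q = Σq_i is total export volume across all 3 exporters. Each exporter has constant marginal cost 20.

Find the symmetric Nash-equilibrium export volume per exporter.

22.375

A representative exporter's profit is π_i = q_i(109.5 − Q) − 20q_i, with Q = q_i + Σ_{j≠i} q_j.
First-order condition: 89.5 − 2q_i − Σ_{j≠i} q_j = 0.
In a symmetric equilibrium every exporter chooses the same q, so Σ_{j≠i} q_j = 2q. The condition becomes 89.5 − 4q = 0, giving q = 89.5/4 = 22.375.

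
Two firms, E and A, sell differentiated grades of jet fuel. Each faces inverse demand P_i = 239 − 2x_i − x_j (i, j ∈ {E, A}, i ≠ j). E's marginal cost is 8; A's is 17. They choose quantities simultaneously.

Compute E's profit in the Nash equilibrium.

Firm E's profit: π = x_E(239 − 2x_E − x_A) − 8x_E.
∂π/∂x_E = 231 − 4x_E − x_A = 0 ⇒ x_E = 57.75 − 0.25x_A.
Similarly x_A = 55.5 − 0.25x_E.
Substituting the second reaction function into the first: x_E = 57.75 − 0.25(55.5 − 0.25x_E), which gives 0.9375x_E = 43.875 ⇒ x_E = 46.8.
Then x_A = 55.5 − 0.25·46.8 = 43.8.
P_E = 239 − 2·46.8 − 43.8 = 101.6.
Profit = (101.6 − 8)·46.8 = 4380.48.

4380.48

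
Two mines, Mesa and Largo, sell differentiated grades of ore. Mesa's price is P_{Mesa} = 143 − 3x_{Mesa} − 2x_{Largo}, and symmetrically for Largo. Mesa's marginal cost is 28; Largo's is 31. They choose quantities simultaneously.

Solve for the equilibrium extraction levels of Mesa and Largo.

14.5625, 13.8125

Mine Mesa's profit: π = x_{Mesa}(143 − 3x_{Mesa} − 2x_{Largo}) − 28x_{Mesa}.
∂π/∂x_{Mesa} = 115 − 6x_{Mesa} − 2x_{Largo} = 0 ⇒ x_{Mesa} = 115/6 − (1/3)x_{Largo}.
Similarly x_{Largo} = 56/3 − (1/3)x_{Mesa}.
Plugging x_{Largo} into Mesa's best response: x_{Mesa} = 115/6 − (1/3)(56/3 − (1/3)x_{Mesa}) ⇒ (8/9)x_{Mesa} = 233/18, so x_{Mesa} = 14.5625.
Then x_{Largo} = 56/3 − (1/3)·14.5625 = 13.8125.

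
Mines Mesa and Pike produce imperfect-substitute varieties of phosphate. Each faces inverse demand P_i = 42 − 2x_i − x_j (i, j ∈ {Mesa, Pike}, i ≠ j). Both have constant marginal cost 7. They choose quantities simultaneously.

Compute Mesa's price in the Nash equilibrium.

21

Mine Mesa's profit: π = x_{Mesa}(42 − 2x_{Mesa} − x_{Pike}) − 7x_{Mesa}.
∂π/∂x_{Mesa} = 35 − 4x_{Mesa} − x_{Pike} = 0 ⇒ x_{Mesa} = 8.75 − 0.25x_{Pike}.
By symmetry x_{Pike} = x_{Mesa}; substituting into the reaction function, 1.25x_{Mesa} = 8.75 and x_{Mesa} = 7.
P_{Mesa} = 42 − 2·7 − 7 = 21.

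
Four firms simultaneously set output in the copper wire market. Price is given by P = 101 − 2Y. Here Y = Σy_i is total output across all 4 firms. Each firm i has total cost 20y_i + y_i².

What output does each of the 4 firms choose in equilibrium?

A representative firm's profit is π_i = y_i(101 − 2Y) − 20y_i − y_i², with Y = y_i + Σ_{j≠i} y_j.
First-order condition: 81 − 6y_i − 2Σ_{j≠i} y_j = 0.
With identical firms, set every y_j = y: then 81 − 6y − 6y = 0, i.e. y = 81/12 = 6.75.

6.75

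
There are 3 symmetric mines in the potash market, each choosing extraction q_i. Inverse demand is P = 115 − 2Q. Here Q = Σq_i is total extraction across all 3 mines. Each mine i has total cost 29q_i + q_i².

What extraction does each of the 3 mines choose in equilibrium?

A representative mine's profit is π_i = q_i(115 − 2Q) − 29q_i − q_i², with Q = q_i + Σ_{j≠i} q_j.
First-order condition: 86 − 6q_i − 2Σ_{j≠i} q_j = 0.
In a symmetric equilibrium every mine chooses the same q, so Σ_{j≠i} q_j = 2q. The condition becomes 86 − 10q = 0, giving q = 86/10 = 8.6.

8.6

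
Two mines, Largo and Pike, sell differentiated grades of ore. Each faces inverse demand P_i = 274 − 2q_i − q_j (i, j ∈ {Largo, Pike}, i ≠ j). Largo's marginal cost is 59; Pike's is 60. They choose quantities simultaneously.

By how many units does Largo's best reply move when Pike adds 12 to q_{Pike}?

-3

Mine Largo's profit: π = q_{Largo}(274 − 2q_{Largo} − q_{Pike}) − 59q_{Largo}.
∂π/∂q_{Largo} = 215 − 4q_{Largo} − q_{Pike} = 0 ⇒ q_{Largo} = 53.75 − 0.25q_{Pike}.
The reaction-function slope is −0.25, so a 12-unit rise in q_{Pike} moves q_{Largo} by −0.25 × 12 = −3. Largo's best response falls — the actions are strategic substitutes.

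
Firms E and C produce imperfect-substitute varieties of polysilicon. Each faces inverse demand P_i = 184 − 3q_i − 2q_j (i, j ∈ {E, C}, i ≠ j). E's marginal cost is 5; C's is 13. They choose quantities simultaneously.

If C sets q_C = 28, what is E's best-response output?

Firm E's profit: π = q_E(184 − 3q_E − 2q_C) − 5q_E.
∂π/∂q_E = 179 − 6q_E − 2q_C = 0 ⇒ q_E = 179/6 − (1/3)q_C.
At q_C = 28: q_E = 179/6 − (1/3)·28 = 20.5.

20.5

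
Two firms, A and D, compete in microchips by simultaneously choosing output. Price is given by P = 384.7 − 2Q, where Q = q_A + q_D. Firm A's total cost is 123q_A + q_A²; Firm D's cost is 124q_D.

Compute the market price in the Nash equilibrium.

Firm A's profit: π = q_A(384.7 − 2(q_A + q_D)) − 123q_A − q_A².
∂π/∂q_A = 261.7 − 6q_A − 2q_D = 0, so q_A = 2617/60 − (1/3)q_D.
For D: ∂π/∂q_D = 260.7 − 4q_D − 2q_A = 0 ⇒ q_D = 65.175 − 0.5q_A.
Substituting the second reaction function into the first: q_A = 2617/60 − (1/3)(65.175 − 0.5q_A), which gives (5/6)q_A = 2627/120 ⇒ q_A = 26.27.
Then q_D = 65.175 − 0.5·26.27 = 52.04.
Equilibrium price: P = 384.7 − 2·78.31 = 228.08.

228.08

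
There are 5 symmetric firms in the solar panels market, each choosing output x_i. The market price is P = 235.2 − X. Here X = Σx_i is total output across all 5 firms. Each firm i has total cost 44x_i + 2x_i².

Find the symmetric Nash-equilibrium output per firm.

A representative firm's profit is π_i = x_i(235.2 − X) − 44x_i − 2x_i², with X = x_i + Σ_{j≠i} x_j.
First-order condition: 191.2 − 6x_i − Σ_{j≠i} x_j = 0.
With identical firms, set every x_j = x: then 191.2 − 6x − 4x = 0, i.e. x = 191.2/10 = 19.12.

19.12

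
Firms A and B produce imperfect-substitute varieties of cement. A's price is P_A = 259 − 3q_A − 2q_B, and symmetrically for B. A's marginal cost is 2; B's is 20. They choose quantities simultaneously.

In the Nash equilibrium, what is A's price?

Firm A's profit: π = q_A(259 − 3q_A − 2q_B) − 2q_A.
∂π/∂q_A = 257 − 6q_A − 2q_B = 0 ⇒ q_A = 257/6 − (1/3)q_B.
Similarly q_B = 239/6 − (1/3)q_A.
Solving the two reaction functions simultaneously: (1 − (−1/3)(−1/3))q_A = 257/6 − (1/3)·(239/6), so (8/9)q_A = 266/9 and q_A = 33.25.
Then q_B = 239/6 − (1/3)·33.25 = 28.75.
P_A = 259 − 3·33.25 − 2·28.75 = 101.75.

101.75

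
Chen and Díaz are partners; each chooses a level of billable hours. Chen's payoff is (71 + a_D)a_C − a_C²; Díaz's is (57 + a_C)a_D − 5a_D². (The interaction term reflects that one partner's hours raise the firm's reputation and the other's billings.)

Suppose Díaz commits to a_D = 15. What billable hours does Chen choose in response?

Expanding Chen's payoff: 71a_C + a_Da_C − a_C².
∂π/∂a_C = 71 + a_D − 2a_C = 0, so a_C = 35.5 + 0.5a_D.
At a_D = 15: a_C = 35.5 + 0.5·15 = 43.

43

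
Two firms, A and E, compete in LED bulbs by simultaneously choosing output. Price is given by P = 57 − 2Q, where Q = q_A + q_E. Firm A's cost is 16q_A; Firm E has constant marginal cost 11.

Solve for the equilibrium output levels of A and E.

Firm A's profit: π = q_A(57 − 2(q_A + q_E)) − 16q_A.
∂π/∂q_A = 41 − 4q_A − 2q_E = 0, so q_A = 10.25 − 0.5q_E.
By the same steps for E: q_E = 11.5 − 0.5q_A.
Plugging q_E into A's best response: q_A = 10.25 − 0.5(11.5 − 0.5q_A) ⇒ 0.75q_A = 4.5, so q_A = 6.
Then q_E = 11.5 − 0.5·6 = 8.5.

6, 8.5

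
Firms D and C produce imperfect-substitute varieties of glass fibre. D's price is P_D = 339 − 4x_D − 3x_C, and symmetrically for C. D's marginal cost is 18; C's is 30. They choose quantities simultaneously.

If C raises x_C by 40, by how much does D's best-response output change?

Firm D's profit: π = x_D(339 − 4x_D − 3x_C) − 18x_D.
∂π/∂x_D = 321 − 8x_D − 3x_C = 0 ⇒ x_D = 40.125 − 0.375x_C.
The reaction-function slope is −0.375, so a 40-unit rise in x_C moves x_D by −0.375 × 40 = −15. D's best response falls — the actions are strategic substitutes.

-15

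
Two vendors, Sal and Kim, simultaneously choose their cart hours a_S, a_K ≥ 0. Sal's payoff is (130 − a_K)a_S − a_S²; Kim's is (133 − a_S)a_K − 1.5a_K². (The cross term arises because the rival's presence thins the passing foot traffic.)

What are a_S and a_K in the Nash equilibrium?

51.4, 27.2

Expanding Sal's payoff: 130a_S − a_Ka_S − a_S².
∂π/∂a_S = 130 − a_K − 2a_S = 0, so a_S = 65 − 0.5a_K.
Likewise for Kim: a_K = 133/3 − (1/3)a_S.
Plugging a_K into Sal's best response: a_S = 65 − 0.5(133/3 − (1/3)a_S) ⇒ (5/6)a_S = 257/6, so a_S = 51.4.
Then a_K = 133/3 − (1/3)·51.4 = 27.2.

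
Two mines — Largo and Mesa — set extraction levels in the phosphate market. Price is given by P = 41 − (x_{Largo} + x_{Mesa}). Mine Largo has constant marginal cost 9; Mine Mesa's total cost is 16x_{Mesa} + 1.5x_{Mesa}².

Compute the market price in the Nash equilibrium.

Mine Largo's profit: π = x_{Largo}(41 − (x_{Largo} + x_{Mesa})) − 9x_{Largo}.
∂π/∂x_{Largo} = 32 − 2x_{Largo} − x_{Mesa} = 0, so x_{Largo} = 16 − 0.5x_{Mesa}.
For Mesa: ∂π/∂x_{Mesa} = 25 − 5x_{Mesa} − x_{Largo} = 0 ⇒ x_{Mesa} = 5 − 0.2x_{Largo}.
Solving the two reaction functions simultaneously: (1 − (−0.5)(−0.2))x_{Largo} = 16 − 0.5·5, so 0.9x_{Largo} = 13.5 and x_{Largo} = 15.
Then x_{Mesa} = 5 − 0.2·15 = 2.
Equilibrium price: P = 41 − 17 = 24.

24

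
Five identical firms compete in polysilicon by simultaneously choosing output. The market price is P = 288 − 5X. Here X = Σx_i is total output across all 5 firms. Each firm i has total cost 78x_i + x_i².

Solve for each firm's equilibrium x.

6.5625

A representative firm's profit is π_i = x_i(288 − 5X) − 78x_i − x_i², with X = x_i + Σ_{j≠i} x_j.
First-order condition: 210 − 12x_i − 5Σ_{j≠i} x_j = 0.
In a symmetric equilibrium every firm chooses the same x, so Σ_{j≠i} x_j = 4x. The condition becomes 210 − 32x = 0, giving x = 210/32 = 6.5625.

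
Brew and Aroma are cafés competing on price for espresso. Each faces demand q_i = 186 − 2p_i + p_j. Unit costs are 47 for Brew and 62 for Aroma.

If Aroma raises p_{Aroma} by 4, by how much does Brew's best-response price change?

1

Brew's profit: π = (p_{Brew} − 47)(186 − 2p_{Brew} + p_{Aroma}).
∂π/∂p_{Brew} = 280 − 4p_{Brew} + p_{Aroma} = 0 ⇒ p_{Brew} = 70 + 0.25p_{Aroma}.
The reaction-function slope is 0.25, so a 4-unit rise in p_{Aroma} moves p_{Brew} by 0.25 × 4 = 1. Brew's best response rises — the actions are strategic complements.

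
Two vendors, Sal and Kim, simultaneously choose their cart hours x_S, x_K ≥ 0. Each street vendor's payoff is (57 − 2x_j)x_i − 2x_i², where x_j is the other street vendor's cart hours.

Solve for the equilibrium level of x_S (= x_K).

9.5

Sal's payoff is (57 − 2x_K)x_S − 2x_S².
∂π/∂x_S = 57 − 2x_K − 4x_S = 0, so x_S = 14.25 − 0.5x_K.
The game is symmetric, so in equilibrium x_K = x_S: the reaction function gives 1.5x_S = 14.25, hence x_S = 9.5.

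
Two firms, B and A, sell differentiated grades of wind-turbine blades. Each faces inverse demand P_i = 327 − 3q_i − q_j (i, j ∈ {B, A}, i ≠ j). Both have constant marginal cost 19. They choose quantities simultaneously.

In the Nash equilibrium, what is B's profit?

5808

Firm B's profit: π = q_B(327 − 3q_B − q_A) − 19q_B.
∂π/∂q_B = 308 − 6q_B − q_A = 0 ⇒ q_B = 154/3 − (1/6)q_A.
Setting q_B = q_A in the reaction function: q_B = 154/3 − (1/6)q_B, so q_B = (154/3) / (7/6) = 44.
P_B = 327 − 3·44 − 44 = 151.
Profit = (151 − 19)·44 = 5808.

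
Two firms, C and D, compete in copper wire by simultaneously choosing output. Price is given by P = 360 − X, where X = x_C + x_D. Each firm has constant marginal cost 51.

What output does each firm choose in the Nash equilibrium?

103

Firm C's profit: π = x_C(360 − (x_C + x_D)) − 51x_C.
∂π/∂x_C = 309 − 2x_C − x_D = 0, so x_C = 154.5 − 0.5x_D.
Setting x_C = x_D in the reaction function: x_C = 154.5 − 0.5x_C, so x_C = 154.5 / 1.5 = 103.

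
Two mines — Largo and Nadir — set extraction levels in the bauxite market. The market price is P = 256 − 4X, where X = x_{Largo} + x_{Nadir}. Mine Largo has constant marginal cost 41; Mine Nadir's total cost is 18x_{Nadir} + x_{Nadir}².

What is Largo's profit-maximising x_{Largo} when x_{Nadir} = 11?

21.375

Mine Largo's profit: π = x_{Largo}(256 − 4(x_{Largo} + x_{Nadir})) − 41x_{Largo}.
∂π/∂x_{Largo} = 215 − 8x_{Largo} − 4x_{Nadir} = 0, so x_{Largo} = 26.875 − 0.5x_{Nadir}.
At x_{Nadir} = 11: x_{Largo} = 26.875 − 0.5·11 = 21.375.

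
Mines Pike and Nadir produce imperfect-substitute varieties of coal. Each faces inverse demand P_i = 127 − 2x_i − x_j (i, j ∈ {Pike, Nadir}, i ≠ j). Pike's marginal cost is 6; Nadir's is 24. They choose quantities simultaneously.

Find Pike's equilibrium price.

Mine Pike's profit: π = x_{Pike}(127 − 2x_{Pike} − x_{Nadir}) − 6x_{Pike}.
∂π/∂x_{Pike} = 121 − 4x_{Pike} − x_{Nadir} = 0 ⇒ x_{Pike} = 30.25 − 0.25x_{Nadir}.
Similarly x_{Nadir} = 25.75 − 0.25x_{Pike}.
Substituting the second reaction function into the first: x_{Pike} = 30.25 − 0.25(25.75 − 0.25x_{Pike}), which gives 0.9375x_{Pike} = 23.8125 ⇒ x_{Pike} = 25.4.
Then x_{Nadir} = 25.75 − 0.25·25.4 = 19.4.
P_{Pike} = 127 − 2·25.4 − 19.4 = 56.8.

56.8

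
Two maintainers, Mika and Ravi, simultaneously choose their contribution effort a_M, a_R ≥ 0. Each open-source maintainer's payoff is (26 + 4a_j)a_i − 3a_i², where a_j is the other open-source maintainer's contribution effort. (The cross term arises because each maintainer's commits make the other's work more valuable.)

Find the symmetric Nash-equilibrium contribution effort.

Mika's payoff is (26 + 4a_R)a_M − 3a_M².
∂π/∂a_M = 26 + 4a_R − 6a_M = 0, so a_M = 13/3 + (2/3)a_R.
The game is symmetric, so in equilibrium a_R = a_M: the reaction function gives (1/3)a_M = 13/3, hence a_M = 13.

13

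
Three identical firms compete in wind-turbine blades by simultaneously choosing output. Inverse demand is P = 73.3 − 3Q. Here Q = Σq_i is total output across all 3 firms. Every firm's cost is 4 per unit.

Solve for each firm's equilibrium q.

A representative firm's profit is π_i = q_i(73.3 − 3Q) − 4q_i, with Q = q_i + Σ_{j≠i} q_j.
First-order condition: 69.3 − 6q_i − 3Σ_{j≠i} q_j = 0.
With identical firms, set every q_j = q: then 69.3 − 6q − 6q = 0, i.e. q = 69.3/12 = 5.775.

5.775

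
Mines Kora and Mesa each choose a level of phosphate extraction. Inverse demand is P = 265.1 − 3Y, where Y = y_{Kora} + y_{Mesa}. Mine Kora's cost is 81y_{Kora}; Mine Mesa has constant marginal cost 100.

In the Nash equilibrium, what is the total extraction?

38.8

Mine Kora's profit: π = y_{Kora}(265.1 − 3(y_{Kora} + y_{Mesa})) − 81y_{Kora}.
∂π/∂y_{Kora} = 184.1 − 6y_{Kora} − 3y_{Mesa} = 0, so y_{Kora} = 1841/60 − 0.5y_{Mesa}.
By the same steps for Mesa: y_{Mesa} = 1651/60 − 0.5y_{Kora}.
Substituting the second reaction function into the first: y_{Kora} = 1841/60 − 0.5(1651/60 − 0.5y_{Kora}), which gives 0.75y_{Kora} = 16.925 ⇒ y_{Kora} = 677/30.
Then y_{Mesa} = 1651/60 − 0.5·(677/30) = 487/30.
Total extraction: 677/30 + 487/30 = 38.8.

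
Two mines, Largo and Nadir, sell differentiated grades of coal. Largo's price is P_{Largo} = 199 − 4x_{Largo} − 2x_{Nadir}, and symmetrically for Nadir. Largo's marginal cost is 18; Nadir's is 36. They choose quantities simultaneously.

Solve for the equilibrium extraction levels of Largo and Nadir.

Mine Largo's profit: π = x_{Largo}(199 − 4x_{Largo} − 2x_{Nadir}) − 18x_{Largo}.
∂π/∂x_{Largo} = 181 − 8x_{Largo} − 2x_{Nadir} = 0 ⇒ x_{Largo} = 22.625 − 0.25x_{Nadir}.
Similarly x_{Nadir} = 20.375 − 0.25x_{Largo}.
Substituting the second reaction function into the first: x_{Largo} = 22.625 − 0.25(20.375 − 0.25x_{Largo}), which gives 0.9375x_{Largo} = 561/32 ⇒ x_{Largo} = 18.7.
Then x_{Nadir} = 20.375 − 0.25·18.7 = 15.7.

18.7, 15.7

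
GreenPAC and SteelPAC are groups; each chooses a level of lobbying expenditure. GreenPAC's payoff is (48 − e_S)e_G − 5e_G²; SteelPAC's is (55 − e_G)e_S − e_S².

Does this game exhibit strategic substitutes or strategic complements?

strategic substitutes

Expanding GreenPAC's payoff: 48e_G − e_Se_G − 5e_G².
∂π/∂e_G = 48 − e_S − 10e_G = 0, so e_G = 4.8 − 0.1e_S.
The best-response slope de_G/de_S = −0.1 < 0: the reaction function is downward-sloping, so the choices are strategic substitutes.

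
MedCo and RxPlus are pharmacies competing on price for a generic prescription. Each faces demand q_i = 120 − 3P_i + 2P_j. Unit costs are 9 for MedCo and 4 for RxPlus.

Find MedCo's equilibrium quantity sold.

MedCo's profit: π = (P_{MedCo} − 9)(120 − 3P_{MedCo} + 2P_{RxPlus}).
∂π/∂P_{MedCo} = 147 − 6P_{MedCo} + 2P_{RxPlus} = 0 ⇒ P_{MedCo} = 24.5 + (1/3)P_{RxPlus}.
Similarly P_{RxPlus} = 22 + (1/3)P_{MedCo}.
Plugging P_{RxPlus} into MedCo's best response: P_{MedCo} = 24.5 + (1/3)(22 + (1/3)P_{MedCo}) ⇒ (8/9)P_{MedCo} = 191/6, so P_{MedCo} = 35.8125.
Then P_{RxPlus} = 22 + (1/3)·35.8125 = 33.9375.
q_{MedCo} = 120 − 3·35.8125 + 2·33.9375 = 80.4375.

80.4375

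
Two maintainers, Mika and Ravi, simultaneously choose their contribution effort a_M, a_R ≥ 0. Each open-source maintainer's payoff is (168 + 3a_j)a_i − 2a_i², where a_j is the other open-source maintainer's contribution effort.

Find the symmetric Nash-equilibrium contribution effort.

Mika's payoff is (168 + 3a_R)a_M − 2a_M².
∂π/∂a_M = 168 + 3a_R − 4a_M = 0, so a_M = 42 + 0.75a_R.
Setting a_M = a_R in the reaction function: a_M = 42 + 0.75a_M, so a_M = 42 / 0.25 = 168.

168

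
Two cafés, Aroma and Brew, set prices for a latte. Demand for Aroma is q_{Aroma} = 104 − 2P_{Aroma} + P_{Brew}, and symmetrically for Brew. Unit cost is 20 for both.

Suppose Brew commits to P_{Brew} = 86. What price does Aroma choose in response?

57.5

Aroma's profit: π = (P_{Aroma} − 20)(104 − 2P_{Aroma} + P_{Brew}).
∂π/∂P_{Aroma} = 144 − 4P_{Aroma} + P_{Brew} = 0 ⇒ P_{Aroma} = 36 + 0.25P_{Brew}.
At P_{Brew} = 86: P_{Aroma} = 36 + 0.25·86 = 57.5.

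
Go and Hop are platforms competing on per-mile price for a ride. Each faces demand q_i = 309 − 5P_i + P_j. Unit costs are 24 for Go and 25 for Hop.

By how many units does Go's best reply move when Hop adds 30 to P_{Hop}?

Go's profit: π = (P_{Go} − 24)(309 − 5P_{Go} + P_{Hop}).
∂π/∂P_{Go} = 429 − 10P_{Go} + P_{Hop} = 0 ⇒ P_{Go} = 42.9 + 0.1P_{Hop}.
The reaction-function slope is 0.1, so a 30-unit rise in P_{Hop} moves P_{Go} by 0.1 × 30 = 3. Go's best response rises — the actions are strategic complements.

3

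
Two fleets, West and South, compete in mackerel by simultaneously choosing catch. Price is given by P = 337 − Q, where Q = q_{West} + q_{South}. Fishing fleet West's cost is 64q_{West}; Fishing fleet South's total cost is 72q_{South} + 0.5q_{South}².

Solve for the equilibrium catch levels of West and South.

Fishing fleet West's profit: π = q_{West}(337 − (q_{West} + q_{South})) − 64q_{West}.
∂π/∂q_{West} = 273 − 2q_{West} − q_{South} = 0, so q_{West} = 136.5 − 0.5q_{South}.
For South: ∂π/∂q_{South} = 265 − 3q_{South} − q_{West} = 0 ⇒ q_{South} = 265/3 − (1/3)q_{West}.
Plugging q_{South} into West's best response: q_{West} = 136.5 − 0.5(265/3 − (1/3)q_{West}) ⇒ (5/6)q_{West} = 277/3, so q_{West} = 110.8.
Then q_{South} = 265/3 − (1/3)·110.8 = 51.4.

110.8, 51.4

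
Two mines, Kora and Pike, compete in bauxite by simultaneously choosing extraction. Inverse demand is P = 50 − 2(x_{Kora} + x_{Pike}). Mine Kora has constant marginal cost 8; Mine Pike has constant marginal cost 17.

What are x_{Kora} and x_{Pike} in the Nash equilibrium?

Mine Kora's profit: π = x_{Kora}(50 − 2(x_{Kora} + x_{Pike})) − 8x_{Kora}.
∂π/∂x_{Kora} = 42 − 4x_{Kora} − 2x_{Pike} = 0, so x_{Kora} = 10.5 − 0.5x_{Pike}.
By the same steps for Pike: x_{Pike} = 8.25 − 0.5x_{Kora}.
Plugging x_{Pike} into Kora's best response: x_{Kora} = 10.5 − 0.5(8.25 − 0.5x_{Kora}) ⇒ 0.75x_{Kora} = 6.375, so x_{Kora} = 8.5.
Then x_{Pike} = 8.25 − 0.5·8.5 = 4.

8.5, 4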